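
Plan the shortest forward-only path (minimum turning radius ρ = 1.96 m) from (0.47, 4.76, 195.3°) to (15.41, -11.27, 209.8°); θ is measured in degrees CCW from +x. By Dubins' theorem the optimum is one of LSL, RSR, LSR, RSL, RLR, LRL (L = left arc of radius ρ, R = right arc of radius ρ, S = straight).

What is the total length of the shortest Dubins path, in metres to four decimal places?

26.5865 m

Let ψ = atan2(Δy, Δx) = atan2(-16.03, 14.94) = -47.0157° be the start→goal bearing.
Normalize: d = |goal − start| / ρ = 21.912656/1.96 = 11.179927, α = (θ_start − ψ) mod 360° = 242.3157° = 4.229207 rad, β = (θ_goal − ψ) mod 360° = 256.8157° = 4.482280 rad.
Common terms: sin α = -0.885521, cos α = -0.464599, sin β = -0.973641, cos β = -0.228084, cos(α−β) = 0.968148, d² = 124.990759. Work in radians in the unit-radius frame; every candidate has L = ρ·(t + p + q).
LSL: p² = 2 + d² − 2cos(α−β) + 2d(sin α − sin β) = 127.024823; p = √p² = 11.270529; φ = atan2(cos β − cos α, d + sin α − sin β) = 0.020987 rad; t = (φ − α) mod 2π = 2.074965 rad, q = (β − φ) mod 2π = 4.461293 rad → L = 1.96·(2.074965 + 11.270529 + 4.461293) = 1.96·17.806787 = 34.901303 m
RSR: p² = 2 + d² − 2cos(α−β) + 2d(sin β − sin α) = 123.084104; p = √p² = 11.094328; φ = atan2(cos α − cos β, d − sin α + sin β) = -0.021320 rad; t = (α − φ) mod 2π = 4.250527 rad, q = (φ − β) mod 2π = 1.779585 rad → L = 1.96·(4.250527 + 11.094328 + 1.779585) = 1.96·17.124440 = 33.563903 m
LSR: p² = d² − 2 + 2cos(α−β) + 2d(sin α + sin β) = 83.356452; p = √p² = 9.129975; φ = atan2(−cos α − cos β, d + sin α + sin β) − atan2(−2, p) = 0.289832 rad; t = (φ − α) mod 2π = 2.343810 rad, q = (φ − β) mod 2π = 2.090738 rad → L = 1.96·(2.343810 + 9.129975 + 2.090738) = 1.96·13.564523 = 26.586466 m
RSL: p² = d² − 2 + 2cos(α−β) − 2d(sin α + sin β) = 166.497656; p = √p² = 12.903397; φ = atan2(cos α + cos β, d − sin α − sin β) − atan2(2, p) = -0.206848 rad; t = (α − φ) mod 2π = 4.436055 rad, q = (β − φ) mod 2π = 4.689128 rad → L = 1.96·(4.436055 + 12.903397 + 4.689128) = 1.96·22.028580 = 43.176016 m
RLR: c = (6 − d² + 2cos(α−β) + 2d(sin α − sin β))/8 = -14.385513, |c| > 1 → infeasible
LRL: c = (6 − d² + 2cos(α−β) − 2d(sin α − sin β))/8 = -14.878103, |c| > 1 → infeasible
Shortest: LSR with L = 26.586466 m ≈ 26.5865 m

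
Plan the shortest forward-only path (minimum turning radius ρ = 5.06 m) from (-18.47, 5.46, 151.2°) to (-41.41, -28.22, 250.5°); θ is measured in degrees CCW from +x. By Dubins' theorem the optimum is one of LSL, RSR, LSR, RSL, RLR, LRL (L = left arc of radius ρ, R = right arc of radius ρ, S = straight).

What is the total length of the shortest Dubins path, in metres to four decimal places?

Let ψ = atan2(Δy, Δx) = atan2(-33.68, -22.94) = -124.2594° be the start→goal bearing.
Normalize: d = |goal − start| / ρ = 40.750288/5.06 = 8.053417, α = (θ_start − ψ) mod 360° = 275.4594° = 4.807674 rad, β = (θ_goal − ψ) mod 360° = 14.7594° = 0.257600 rad.
Common terms: sin α = -0.995464, cos α = 0.095141, sin β = 0.254761, cos β = 0.967004, cos(α−β) = -0.161604, d² = 64.857520. Work in radians in the unit-radius frame; every candidate has L = ρ·(t + p + q).
LSL: p² = 2 + d² − 2cos(α−β) + 2d(sin α − sin β) = 47.043566; p = √p² = 6.858831; φ = atan2(cos β − cos α, d + sin α − sin β) = 0.127460 rad; t = (φ − α) mod 2π = 1.602972 rad, q = (β − φ) mod 2π = 0.130140 rad → L = 5.06·(1.602972 + 6.858831 + 0.130140) = 5.06·8.591943 = 43.475233 m
RSR: p² = 2 + d² − 2cos(α−β) + 2d(sin β − sin α) = 87.317889; p = √p² = 9.344404; φ = atan2(cos α − cos β, d − sin α + sin β) = -0.093439 rad; t = (α − φ) mod 2π = 4.901113 rad, q = (φ − β) mod 2π = 5.932146 rad → L = 5.06·(4.901113 + 9.344404 + 5.932146) = 5.06·20.177663 = 102.098974 m
LSR: p² = d² − 2 + 2cos(α−β) + 2d(sin α + sin β) = 50.603934; p = √p² = 7.113644; φ = atan2(−cos α − cos β, d + sin α + sin β) − atan2(−2, p) = 0.129837 rad; t = (φ − α) mod 2π = 1.605348 rad, q = (φ − β) mod 2π = 6.155422 rad → L = 5.06·(1.605348 + 7.113644 + 6.155422) = 5.06·14.874415 = 75.264537 m
RSL: p² = d² − 2 + 2cos(α−β) − 2d(sin α + sin β) = 74.464691; p = √p² = 8.629293; φ = atan2(cos α + cos β, d − sin α − sin β) − atan2(2, p) = -0.107551 rad; t = (α − φ) mod 2π = 4.915225 rad, q = (β − φ) mod 2π = 0.365151 rad → L = 5.06·(4.915225 + 8.629293 + 0.365151) = 5.06·13.909668 = 70.382923 m
RLR: c = (6 − d² + 2cos(α−β) + 2d(sin α − sin β))/8 = -9.914736, |c| > 1 → infeasible
LRL: c = (6 − d² + 2cos(α−β) − 2d(sin α − sin β))/8 = -4.880446, |c| > 1 → infeasible
Shortest: LSL with L = 43.475233 m ≈ 43.4752 m

43.4752 m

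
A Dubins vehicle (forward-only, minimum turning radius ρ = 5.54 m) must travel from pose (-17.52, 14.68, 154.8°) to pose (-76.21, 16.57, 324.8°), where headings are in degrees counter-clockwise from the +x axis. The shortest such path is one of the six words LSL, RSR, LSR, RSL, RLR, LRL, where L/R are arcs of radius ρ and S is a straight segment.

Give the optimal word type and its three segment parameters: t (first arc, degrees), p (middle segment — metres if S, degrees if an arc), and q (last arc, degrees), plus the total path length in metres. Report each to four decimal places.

LSL: t = 13.0609°, p = 54.3531 m, q = 156.9391°, L = 70.7906 m

Let ψ = atan2(Δy, Δx) = atan2(1.89, -58.69) = 178.1555° be the start→goal bearing.
Normalize: d = |goal − start| / ρ = 58.720424/5.54 = 10.599355, α = (θ_start − ψ) mod 360° = 336.6445° = 5.875554 rad, β = (θ_goal − ψ) mod 360° = 146.6445° = 2.559429 rad.
Common terms: sin α = -0.396436, cos α = 0.918063, sin β = 0.549833, cos β = -0.835275, cos(α−β) = -0.984808, d² = 112.346316. Work in radians in the unit-radius frame; every candidate has L = ρ·(t + p + q).
LSL: p² = 2 + d² − 2cos(α−β) + 2d(sin α − sin β) = 96.256267; p = √p² = 9.811028; φ = atan2(cos β − cos α, d + sin α − sin β) = -0.179676 rad; t = (φ − α) mod 2π = 0.227955 rad, q = (β − φ) mod 2π = 2.739105 rad → L = 5.54·(0.227955 + 9.811028 + 2.739105) = 5.54·12.778088 = 70.790605 m
RSR: p² = 2 + d² − 2cos(α−β) + 2d(sin β − sin α) = 136.375597; p = √p² = 11.677996; φ = atan2(cos α − cos β, d − sin α + sin β) = 0.150710 rad; t = (α − φ) mod 2π = 5.724844 rad, q = (φ − β) mod 2π = 3.874467 rad → L = 5.54·(5.724844 + 11.677996 + 3.874467) = 5.54·21.277307 = 117.876282 m
LSR: p² = d² − 2 + 2cos(α−β) + 2d(sin α + sin β) = 111.628522; p = √p² = 10.565440; φ = atan2(−cos α − cos β, d + sin α + sin β) − atan2(−2, p) = 0.179384 rad; t = (φ − α) mod 2π = 0.587015 rad, q = (φ − β) mod 2π = 3.903140 rad → L = 5.54·(0.587015 + 10.565440 + 3.903140) = 5.54·15.055595 = 83.407996 m
RSL: p² = d² − 2 + 2cos(α−β) − 2d(sin α + sin β) = 105.124879; p = √p² = 10.253042; φ = atan2(cos α + cos β, d − sin α − sin β) − atan2(2, p) = -0.184720 rad; t = (α − φ) mod 2π = 6.060274 rad, q = (β − φ) mod 2π = 2.744149 rad → L = 5.54·(6.060274 + 10.253042 + 2.744149) = 5.54·19.057465 = 105.578357 m
RLR: c = (6 − d² + 2cos(α−β) + 2d(sin α − sin β))/8 = -16.046950, |c| > 1 → infeasible
LRL: c = (6 − d² + 2cos(α−β) − 2d(sin α − sin β))/8 = -11.032033, |c| > 1 → infeasible
Shortest: LSL with L = 70.790605 m ≈ 70.7906 m
Convert LSL to answer units (arcs ×180/π): t = 0.227955·180/π = 13.0609°, p = ρ·p = 5.54·9.811028 = 54.3531 m, q = 2.739105·180/π = 156.9391°, L = 70.7906 m.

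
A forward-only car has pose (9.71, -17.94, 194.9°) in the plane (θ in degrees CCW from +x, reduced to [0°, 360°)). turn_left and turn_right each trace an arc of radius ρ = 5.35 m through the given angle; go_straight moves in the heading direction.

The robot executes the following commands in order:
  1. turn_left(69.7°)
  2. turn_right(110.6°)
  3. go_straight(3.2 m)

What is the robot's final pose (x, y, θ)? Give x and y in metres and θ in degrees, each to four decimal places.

(-4.7883, -25.5089, 154.0000°)

set_pose: (x, y, θ) = (9.7100, -17.9400, 194.9000°), ρ = 5.35
turn_left(69.7°): centre at ρ to the left, rotate +69.7° → (5.7594, -22.6066, 264.6000°)
turn_right(110.6°): centre at ρ to the right, rotate −110.6° → (-1.9121, -26.9117, 154.0000°)
go_straight(3.2): x += 3.2·cos θ, y += 3.2·sin θ → (-4.7883, -25.5089, 154.0000°)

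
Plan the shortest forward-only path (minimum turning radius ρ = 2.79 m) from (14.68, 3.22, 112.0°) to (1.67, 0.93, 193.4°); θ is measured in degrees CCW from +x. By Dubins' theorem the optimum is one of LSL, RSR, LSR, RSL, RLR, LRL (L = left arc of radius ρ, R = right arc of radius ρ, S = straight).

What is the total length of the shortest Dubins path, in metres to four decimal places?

14.5149 m

Let ψ = atan2(Δy, Δx) = atan2(-2.29, -13.01) = -170.0171° be the start→goal bearing.
Normalize: d = |goal − start| / ρ = 13.210004/2.79 = 4.734768, α = (θ_start − ψ) mod 360° = 282.0171° = 4.922128 rad, β = (θ_goal − ψ) mod 360° = 3.4171° = 0.059640 rad.
Common terms: sin α = -0.978085, cos α = 0.208204, sin β = 0.059605, cos β = 0.998222, cos(α−β) = 0.149535, d² = 22.418032. Work in radians in the unit-radius frame; every candidate has L = ρ·(t + p + q).
LSL: p² = 2 + d² − 2cos(α−β) + 2d(sin α − sin β) = 14.292513; p = √p² = 3.780544; φ = atan2(cos β − cos α, d + sin α − sin β) = 0.210521 rad; t = (φ − α) mod 2π = 1.571578 rad, q = (β − φ) mod 2π = 6.132305 rad → L = 2.79·(1.571578 + 3.780544 + 6.132305) = 2.79·11.484427 = 32.041552 m
RSR: p² = 2 + d² − 2cos(α−β) + 2d(sin β − sin α) = 33.945409; p = √p² = 5.826269; φ = atan2(cos α − cos β, d − sin α + sin β) = -0.136015 rad; t = (α − φ) mod 2π = 5.058143 rad, q = (φ − β) mod 2π = 6.087530 rad → L = 2.79·(5.058143 + 5.826269 + 6.087530) = 2.79·16.971941 = 47.351717 m
LSR: p² = d² − 2 + 2cos(α−β) + 2d(sin α + sin β) = 12.019520; p = √p² = 3.466918; φ = atan2(−cos α − cos β, d + sin α + sin β) − atan2(−2, p) = 0.217062 rad; t = (φ − α) mod 2π = 1.578120 rad, q = (φ − β) mod 2π = 0.157422 rad → L = 2.79·(1.578120 + 3.466918 + 0.157422) = 2.79·5.202460 = 14.514863 m
RSL: p² = d² − 2 + 2cos(α−β) − 2d(sin α + sin β) = 29.414685; p = √p² = 5.423531; φ = atan2(cos α + cos β, d − sin α − sin β) − atan2(2, p) = -0.143042 rad; t = (α − φ) mod 2π = 5.065169 rad, q = (β − φ) mod 2π = 0.202682 rad → L = 2.79·(5.065169 + 5.423531 + 0.202682) = 2.79·10.691382 = 29.828956 m
RLR: c = (6 − d² + 2cos(α−β) + 2d(sin α − sin β))/8 = -3.243176, |c| > 1 → infeasible
LRL: c = (6 − d² + 2cos(α−β) − 2d(sin α − sin β))/8 = -0.786564; p = 2π − arccos c = 3.807164 rad; φ = atan2(cos β − cos α, d + sin α − sin β) = 0.210521 rad; t = (φ − α + p/2) mod 2π = 3.475160 rad, q = (β − α − t + p) mod 2π = 1.752702 rad → L = 2.79·(3.475160 + 3.807164 + 1.752702) = 2.79·9.035026 = 25.207722 m
Shortest: LSR with L = 14.514863 m ≈ 14.5149 m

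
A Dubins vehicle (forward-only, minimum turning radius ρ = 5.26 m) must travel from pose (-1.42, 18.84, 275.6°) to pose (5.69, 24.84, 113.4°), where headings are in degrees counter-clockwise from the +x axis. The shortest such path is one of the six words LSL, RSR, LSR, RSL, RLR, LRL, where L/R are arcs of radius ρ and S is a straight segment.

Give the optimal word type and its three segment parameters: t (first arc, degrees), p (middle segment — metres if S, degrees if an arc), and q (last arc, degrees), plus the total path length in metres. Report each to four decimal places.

RLR: t = 3.0893°, p = 228.1948°, q = 27.3055°, L = 23.7396 m

Let ψ = atan2(Δy, Δx) = atan2(6.00, 7.11) = 40.1604° be the start→goal bearing.
Normalize: d = |goal − start| / ρ = 9.303338/5.26 = 1.768695, α = (θ_start − ψ) mod 360° = 235.4396° = 4.109196 rad, β = (θ_goal − ψ) mod 360° = 73.2396° = 1.278272 rad.
Common terms: sin α = -0.823529, cos α = -0.567275, sin β = 0.957519, cos β = 0.288370, cos(α−β) = -0.952129, d² = 3.128284. Work in radians in the unit-radius frame; every candidate has L = ρ·(t + p + q).
LSL: p² = 2 + d² − 2cos(α−β) + 2d(sin α − sin β) = 0.732281; p = √p² = 0.855734; φ = atan2(cos β − cos α, d + sin α − sin β) = 1.585231 rad; t = (φ − α) mod 2π = 3.759221 rad, q = (β − φ) mod 2π = 5.976226 rad → L = 5.26·(3.759221 + 0.855734 + 5.976226) = 5.26·10.591181 = 55.709611 m
RSR: p² = 2 + d² − 2cos(α−β) + 2d(sin β − sin α) = 13.332804; p = √p² = 3.651411; φ = atan2(cos α − cos β, d − sin α + sin β) = -0.236532 rad; t = (α − φ) mod 2π = 4.345728 rad, q = (φ − β) mod 2π = 4.768381 rad → L = 5.26·(4.345728 + 3.651411 + 4.768381) = 5.26·12.765521 = 67.146638 m
LSR: p² = d² − 2 + 2cos(α−β) + 2d(sin α + sin β) = -0.301999 < 0 → infeasible
RSL: p² = d² − 2 + 2cos(α−β) − 2d(sin α + sin β) = -1.249952 < 0 → infeasible
RLR: c = (6 − d² + 2cos(α−β) + 2d(sin α − sin β))/8 = -0.666600; p = 2π − arccos c = 3.982750 rad; φ = atan2(cos α − cos β, d − sin α + sin β) = -0.236532 rad; t = (α − φ + p/2) mod 2π = 0.053918 rad, q = (α − β − t + p) mod 2π = 0.476571 rad → L = 5.26·(0.053918 + 3.982750 + 0.476571) = 5.26·4.513239 = 23.739637 m
LRL: c = (6 − d² + 2cos(α−β) − 2d(sin α − sin β))/8 = 0.908465; p = 2π − arccos c = 5.851985 rad; φ = atan2(cos β − cos α, d + sin α − sin β) = 1.585231 rad; t = (φ − α + p/2) mod 2π = 0.402028 rad, q = (β − α − t + p) mod 2π = 2.619033 rad → L = 5.26·(0.402028 + 5.851985 + 2.619033) = 5.26·8.873047 = 46.672225 m
Shortest: RLR with L = 23.739637 m ≈ 23.7396 m
Convert RLR to answer units (arcs ×180/π): t = 0.053918·180/π = 3.0893°, p = 3.982750·180/π = 228.1948°, q = 0.476571·180/π = 27.3055°, L = 23.7396 m.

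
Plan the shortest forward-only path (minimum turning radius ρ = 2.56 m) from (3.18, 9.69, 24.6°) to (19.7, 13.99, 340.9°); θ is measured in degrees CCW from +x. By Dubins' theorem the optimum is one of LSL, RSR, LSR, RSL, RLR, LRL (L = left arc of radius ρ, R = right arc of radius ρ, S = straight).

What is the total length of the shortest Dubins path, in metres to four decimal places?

17.1630 m

Let ψ = atan2(Δy, Δx) = atan2(4.30, 16.52) = 14.5898° be the start→goal bearing.
Normalize: d = |goal − start| / ρ = 17.070454/2.56 = 6.668146, α = (θ_start − ψ) mod 360° = 10.0102° = 0.174711 rad, β = (θ_goal − ψ) mod 360° = 326.3102° = 5.695187 rad.
Common terms: sin α = 0.173823, cos α = 0.984777, sin β = -0.554696, cos β = 0.832053, cos(α−β) = 0.722967, d² = 44.464172. Work in radians in the unit-radius frame; every candidate has L = ρ·(t + p + q).
LSL: p² = 2 + d² − 2cos(α−β) + 2d(sin α − sin β) = 54.733991; p = √p² = 7.398242; φ = atan2(cos β − cos α, d + sin α − sin β) = -0.020645 rad; t = (φ − α) mod 2π = 6.087830 rad, q = (β − φ) mod 2π = 5.715832 rad → L = 2.56·(6.087830 + 7.398242 + 5.715832) = 2.56·19.201904 = 49.156875 m
RSR: p² = 2 + d² − 2cos(α−β) + 2d(sin β − sin α) = 35.302485; p = √p² = 5.941589; φ = atan2(cos α − cos β, d − sin α + sin β) = 0.025707 rad; t = (α − φ) mod 2π = 0.149004 rad, q = (φ − β) mod 2π = 0.613705 rad → L = 2.56·(0.149004 + 5.941589 + 0.613705) = 2.56·6.704298 = 17.163004 m
LSR: p² = d² − 2 + 2cos(α−β) + 2d(sin α + sin β) = 38.830672; p = √p² = 6.231426; φ = atan2(−cos α − cos β, d + sin α + sin β) − atan2(−2, p) = 0.029261 rad; t = (φ − α) mod 2π = 6.137736 rad, q = (φ − β) mod 2π = 0.617259 rad → L = 2.56·(6.137736 + 6.231426 + 0.617259) = 2.56·12.986422 = 33.245239 m
RSL: p² = d² − 2 + 2cos(α−β) − 2d(sin α + sin β) = 48.989541; p = √p² = 6.999253; φ = atan2(cos α + cos β, d − sin α − sin β) − atan2(2, p) = -0.026076 rad; t = (α − φ) mod 2π = 0.200787 rad, q = (β − φ) mod 2π = 5.721263 rad → L = 2.56·(0.200787 + 6.999253 + 5.721263) = 2.56·12.921303 = 33.078535 m
RLR: c = (6 − d² + 2cos(α−β) + 2d(sin α − sin β))/8 = -3.412811, |c| > 1 → infeasible
LRL: c = (6 − d² + 2cos(α−β) − 2d(sin α − sin β))/8 = -5.841749, |c| > 1 → infeasible
Shortest: RSR with L = 17.163004 m ≈ 17.1630 m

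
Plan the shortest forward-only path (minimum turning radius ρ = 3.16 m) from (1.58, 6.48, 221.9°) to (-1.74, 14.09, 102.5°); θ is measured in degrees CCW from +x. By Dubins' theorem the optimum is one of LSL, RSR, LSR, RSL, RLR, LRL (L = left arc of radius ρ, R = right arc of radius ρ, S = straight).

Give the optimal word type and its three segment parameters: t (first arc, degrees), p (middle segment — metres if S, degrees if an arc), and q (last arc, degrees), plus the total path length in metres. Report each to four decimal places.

Let ψ = atan2(Δy, Δx) = atan2(7.61, -3.32) = 113.5701° be the start→goal bearing.
Normalize: d = |goal − start| / ρ = 8.302680/3.16 = 2.627430, α = (θ_start − ψ) mod 360° = 108.3299° = 1.890713 rad, β = (θ_goal − ψ) mod 360° = 348.9299° = 6.089976 rad.
Common terms: sin α = 0.949262, cos α = -0.314488, sin β = -0.192010, cos β = 0.981393, cos(α−β) = -0.490904, d² = 6.903391. Work in radians in the unit-radius frame; every candidate has L = ρ·(t + p + q).
LSL: p² = 2 + d² − 2cos(α−β) + 2d(sin α − sin β) = 15.882421; p = √p² = 3.985276; φ = atan2(cos β − cos α, d + sin α − sin β) = 0.331188 rad; t = (φ − α) mod 2π = 4.723660 rad, q = (β − φ) mod 2π = 5.758787 rad → L = 3.16·(4.723660 + 3.985276 + 5.758787) = 3.16·14.467723 = 45.718005 m
RSR: p² = 2 + d² − 2cos(α−β) + 2d(sin β − sin α) = 3.887975; p = √p² = 1.971795; φ = atan2(cos α − cos β, d − sin α + sin β) = -0.717109 rad; t = (α − φ) mod 2π = 2.607823 rad, q = (φ − β) mod 2π = 5.759286 rad → L = 3.16·(2.607823 + 1.971795 + 5.759286) = 3.16·10.338903 = 32.670935 m
LSR: p² = d² − 2 + 2cos(α−β) + 2d(sin α + sin β) = 7.900835; p = √p² = 2.810842; φ = atan2(−cos α − cos β, d + sin α + sin β) − atan2(−2, p) = 0.423878 rad; t = (φ − α) mod 2π = 4.816350 rad, q = (φ − β) mod 2π = 0.617088 rad → L = 3.16·(4.816350 + 2.810842 + 0.617088) = 3.16·8.244281 = 26.051928 m
RSL: p² = d² − 2 + 2cos(α−β) − 2d(sin α + sin β) = -0.057668 < 0 → infeasible
RLR: c = (6 − d² + 2cos(α−β) + 2d(sin α − sin β))/8 = 0.514003; p = 2π − arccos c = 5.252234 rad; φ = atan2(cos α − cos β, d − sin α + sin β) = -0.717109 rad; t = (α − φ + p/2) mod 2π = 5.233940 rad, q = (α − β − t + p) mod 2π = 2.102218 rad → L = 3.16·(5.233940 + 5.252234 + 2.102218) = 3.16·12.588391 = 39.779316 m
LRL: c = (6 − d² + 2cos(α−β) − 2d(sin α − sin β))/8 = -0.985303; p = 2π − arccos c = 3.313252 rad; φ = atan2(cos β − cos α, d + sin α − sin β) = 0.331188 rad; t = (φ − α + p/2) mod 2π = 0.097101 rad, q = (β − α − t + p) mod 2π = 1.132228 rad → L = 3.16·(0.097101 + 3.313252 + 1.132228) = 3.16·4.542581 = 14.354556 m
Shortest: LRL with L = 14.354556 m ≈ 14.3546 m
Convert LRL to answer units (arcs ×180/π): t = 0.097101·180/π = 5.5635°, p = 3.313252·180/π = 189.8354°, q = 1.132228·180/π = 64.8719°, L = 14.3546 m.

LRL: t = 5.5635°, p = 189.8354°, q = 64.8719°, L = 14.3546 m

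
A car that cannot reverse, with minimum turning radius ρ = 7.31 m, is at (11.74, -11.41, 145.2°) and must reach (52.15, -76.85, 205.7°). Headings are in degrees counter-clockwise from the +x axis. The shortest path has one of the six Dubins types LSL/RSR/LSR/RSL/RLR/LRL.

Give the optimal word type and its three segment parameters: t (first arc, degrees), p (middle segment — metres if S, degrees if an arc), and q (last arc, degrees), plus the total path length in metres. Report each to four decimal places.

LSR: t = 175.4577°, p = 65.5315 m, q = 114.9577°, L = 102.5837 m

Let ψ = atan2(Δy, Δx) = atan2(-65.44, 40.41) = -58.3042° be the start→goal bearing.
Normalize: d = |goal − start| / ρ = 76.911389/7.31 = 10.521394, α = (θ_start − ψ) mod 360° = 203.5042° = 3.551818 rad, β = (θ_goal − ψ) mod 360° = 264.0042° = 4.607742 rad.
Common terms: sin α = -0.398816, cos α = -0.917031, sin β = -0.994529, cos β = -0.104456, cos(α−β) = 0.492424, d² = 110.699727. Work in radians in the unit-radius frame; every candidate has L = ρ·(t + p + q).
LSL: p² = 2 + d² − 2cos(α−β) + 2d(sin α − sin β) = 124.250359; p = √p² = 11.146765; φ = atan2(cos β − cos α, d + sin α − sin β) = 0.072963 rad; t = (φ − α) mod 2π = 2.804330 rad, q = (β − φ) mod 2π = 4.534779 rad → L = 7.31·(2.804330 + 11.146765 + 4.534779) = 7.31·18.485874 = 135.131739 m
RSR: p² = 2 + d² − 2cos(α−β) + 2d(sin β − sin α) = 99.179401; p = √p² = 9.958886; φ = atan2(cos α − cos β, d − sin α + sin β) = -0.081684 rad; t = (α − φ) mod 2π = 3.633501 rad, q = (φ − β) mod 2π = 1.593760 rad → L = 7.31·(3.633501 + 9.958886 + 1.593760) = 7.31·15.186147 = 111.010732 m
LSR: p² = d² − 2 + 2cos(α−β) + 2d(sin α + sin β) = 80.364708; p = √p² = 8.964637; φ = atan2(−cos α − cos β, d + sin α + sin β) − atan2(−2, p) = 0.330947 rad; t = (φ − α) mod 2π = 3.062315 rad, q = (φ − β) mod 2π = 2.006390 rad → L = 7.31·(3.062315 + 8.964637 + 2.006390) = 7.31·14.033341 = 102.583726 m
RSL: p² = d² − 2 + 2cos(α−β) − 2d(sin α + sin β) = 139.004441; p = √p² = 11.790014; φ = atan2(cos α + cos β, d − sin α − sin β) − atan2(2, p) = -0.253559 rad; t = (α − φ) mod 2π = 3.805377 rad, q = (β − φ) mod 2π = 4.861301 rad → L = 7.31·(3.805377 + 11.790014 + 4.861301) = 7.31·20.456693 = 149.538425 m
RLR: c = (6 − d² + 2cos(α−β) + 2d(sin α − sin β))/8 = -11.397425, |c| > 1 → infeasible
LRL: c = (6 − d² + 2cos(α−β) − 2d(sin α − sin β))/8 = -14.531295, |c| > 1 → infeasible
Shortest: LSR with L = 102.583726 m ≈ 102.5837 m
Convert LSR to answer units (arcs ×180/π): t = 3.062315·180/π = 175.4577°, p = ρ·p = 7.31·8.964637 = 65.5315 m, q = 2.006390·180/π = 114.9577°, L = 102.5837 m.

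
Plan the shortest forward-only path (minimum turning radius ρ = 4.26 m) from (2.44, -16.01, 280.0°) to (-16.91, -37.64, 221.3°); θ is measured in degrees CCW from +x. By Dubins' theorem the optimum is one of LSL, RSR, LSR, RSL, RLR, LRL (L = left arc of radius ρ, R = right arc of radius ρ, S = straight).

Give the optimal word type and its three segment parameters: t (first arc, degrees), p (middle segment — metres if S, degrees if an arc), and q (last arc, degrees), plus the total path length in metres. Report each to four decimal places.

Let ψ = atan2(Δy, Δx) = atan2(-21.63, -19.35) = -131.8155° be the start→goal bearing.
Normalize: d = |goal − start| / ρ = 29.022050/4.26 = 6.812688, α = (θ_start − ψ) mod 360° = 51.8155° = 0.904351 rad, β = (θ_goal − ψ) mod 360° = 353.1155° = 6.163029 rad.
Common terms: sin α = 0.786024, cos α = 0.618195, sin β = -0.119868, cos β = 0.992790, cos(α−β) = 0.519519, d² = 46.412716. Work in radians in the unit-radius frame; every candidate has L = ρ·(t + p + q).
LSL: p² = 2 + d² − 2cos(α−β) + 2d(sin α − sin β) = 59.716800; p = √p² = 7.727665; φ = atan2(cos β − cos α, d + sin α − sin β) = 0.048493 rad; t = (φ − α) mod 2π = 5.427327 rad, q = (β − φ) mod 2π = 6.114535 rad → L = 4.26·(5.427327 + 7.727665 + 6.114535) = 4.26·19.269527 = 82.088185 m
RSR: p² = 2 + d² − 2cos(α−β) + 2d(sin β − sin α) = 35.030555; p = √p² = 5.918662; φ = atan2(cos α − cos β, d − sin α + sin β) = -0.063333 rad; t = (α − φ) mod 2π = 0.967684 rad, q = (φ − β) mod 2π = 0.056824 rad → L = 4.26·(0.967684 + 5.918662 + 0.056824) = 4.26·6.943170 = 29.577904 m
LSR: p² = d² − 2 + 2cos(α−β) + 2d(sin α + sin β) = 54.528387; p = √p² = 7.384334; φ = atan2(−cos α − cos β, d + sin α + sin β) − atan2(−2, p) = 0.052334 rad; t = (φ − α) mod 2π = 5.431168 rad, q = (φ − β) mod 2π = 0.172491 rad → L = 4.26·(5.431168 + 7.384334 + 0.172491) = 4.26·12.987993 = 55.328849 m
RSL: p² = d² − 2 + 2cos(α−β) − 2d(sin α + sin β) = 36.375121; p = √p² = 6.031179; φ = atan2(cos α + cos β, d − sin α − sin β) − atan2(2, p) = -0.063868 rad; t = (α − φ) mod 2π = 0.968219 rad, q = (β − φ) mod 2π = 6.226896 rad → L = 4.26·(0.968219 + 6.031179 + 6.226896) = 4.26·13.226295 = 56.344016 m
RLR: c = (6 − d² + 2cos(α−β) + 2d(sin α − sin β))/8 = -3.378819, |c| > 1 → infeasible
LRL: c = (6 − d² + 2cos(α−β) − 2d(sin α − sin β))/8 = -6.464600, |c| > 1 → infeasible
Shortest: RSR with L = 29.577904 m ≈ 29.5779 m
Convert RSR to answer units (arcs ×180/π): t = 0.967684·180/π = 55.4442°, p = ρ·p = 4.26·5.918662 = 25.2135 m, q = 0.056824·180/π = 3.2558°, L = 29.5779 m.

RSR: t = 55.4442°, p = 25.2135 m, q = 3.2558°, L = 29.5779 m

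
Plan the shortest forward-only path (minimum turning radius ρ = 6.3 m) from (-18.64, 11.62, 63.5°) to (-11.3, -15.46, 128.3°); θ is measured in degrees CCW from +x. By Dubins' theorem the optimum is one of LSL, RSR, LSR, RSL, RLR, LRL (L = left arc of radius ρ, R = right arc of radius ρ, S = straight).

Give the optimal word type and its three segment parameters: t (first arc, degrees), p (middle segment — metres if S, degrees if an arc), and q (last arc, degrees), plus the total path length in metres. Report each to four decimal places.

Let ψ = atan2(Δy, Δx) = atan2(-27.08, 7.34) = -74.8344° be the start→goal bearing.
Normalize: d = |goal − start| / ρ = 28.057120/6.3 = 4.453511, α = (θ_start − ψ) mod 360° = 138.3344° = 2.414391 rad, β = (θ_goal − ψ) mod 360° = 203.1344° = 3.545365 rad.
Common terms: sin α = 0.664782, cos α = -0.747038, sin β = -0.392890, cos β = -0.919586, cos(α−β) = 0.425779, d² = 19.833762. Work in radians in the unit-radius frame; every candidate has L = ρ·(t + p + q).
LSL: p² = 2 + d² − 2cos(α−β) + 2d(sin α − sin β) = 30.402905; p = √p² = 5.513883; φ = atan2(cos β − cos α, d + sin α − sin β) = -0.031298 rad; t = (φ − α) mod 2π = 3.837496 rad, q = (β − φ) mod 2π = 3.576663 rad → L = 6.3·(3.837496 + 5.513883 + 3.576663) = 6.3·12.928042 = 81.446662 m
RSR: p² = 2 + d² − 2cos(α−β) + 2d(sin β − sin α) = 11.561501; p = √p² = 3.400221; φ = atan2(cos α − cos β, d − sin α + sin β) = 0.050768 rad; t = (α − φ) mod 2π = 2.363624 rad, q = (φ − β) mod 2π = 2.788588 rad → L = 6.3·(2.363624 + 3.400221 + 2.788588) = 6.3·8.552433 = 53.880326 m
LSR: p² = d² − 2 + 2cos(α−β) + 2d(sin α + sin β) = 21.107065; p = √p² = 4.594243; φ = atan2(−cos α − cos β, d + sin α + sin β) − atan2(−2, p) = 0.749659 rad; t = (φ − α) mod 2π = 4.618453 rad, q = (φ − β) mod 2π = 3.487479 rad → L = 6.3·(4.618453 + 4.594243 + 3.487479) = 6.3·12.700175 = 80.011100 m
RSL: p² = d² − 2 + 2cos(α−β) − 2d(sin α + sin β) = 16.263575; p = √p² = 4.032812; φ = atan2(cos α + cos β, d − sin α − sin β) − atan2(2, p) = -0.839652 rad; t = (α − φ) mod 2π = 3.254043 rad, q = (β − φ) mod 2π = 4.385016 rad → L = 6.3·(3.254043 + 4.032812 + 4.385016) = 6.3·11.671871 = 73.532790 m
RLR: c = (6 − d² + 2cos(α−β) + 2d(sin α − sin β))/8 = -0.445188; p = 2π − arccos c = 4.251005 rad; φ = atan2(cos α − cos β, d − sin α + sin β) = 0.050768 rad; t = (α − φ + p/2) mod 2π = 4.489126 rad, q = (α − β − t + p) mod 2π = 4.914091 rad → L = 6.3·(4.489126 + 4.251005 + 4.914091) = 6.3·13.654222 = 86.021601 m
LRL: c = (6 − d² + 2cos(α−β) − 2d(sin α − sin β))/8 = -2.800363, |c| > 1 → infeasible
Shortest: RSR with L = 53.880326 m ≈ 53.8803 m
Convert RSR to answer units (arcs ×180/π): t = 2.363624·180/π = 135.4257°, p = ρ·p = 6.3·3.400221 = 21.4214 m, q = 2.788588·180/π = 159.7743°, L = 53.8803 m.

RSR: t = 135.4257°, p = 21.4214 m, q = 159.7743°, L = 53.8803 m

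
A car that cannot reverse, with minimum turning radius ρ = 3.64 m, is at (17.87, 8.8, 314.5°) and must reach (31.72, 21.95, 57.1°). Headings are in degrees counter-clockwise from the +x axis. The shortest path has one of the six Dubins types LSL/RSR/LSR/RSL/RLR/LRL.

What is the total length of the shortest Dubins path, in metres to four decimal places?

21.5299 m

Let ψ = atan2(Δy, Δx) = atan2(13.15, 13.85) = 43.5149° be the start→goal bearing.
Normalize: d = |goal − start| / ρ = 19.098298/3.64 = 5.246785, α = (θ_start − ψ) mod 360° = 270.9851° = 4.729582 rad, β = (θ_goal − ψ) mod 360° = 13.5851° = 0.237105 rad.
Common terms: sin α = -0.999852, cos α = 0.017193, sin β = 0.234890, cos β = 0.972022, cos(α−β) = -0.218143, d² = 27.528756. Work in radians in the unit-radius frame; every candidate has L = ρ·(t + p + q).
LSL: p² = 2 + d² − 2cos(α−β) + 2d(sin α − sin β) = 17.008192; p = √p² = 4.124099; φ = atan2(cos β − cos α, d + sin α − sin β) = 0.233644 rad; t = (φ − α) mod 2π = 1.787247 rad, q = (β − φ) mod 2π = 0.003461 rad → L = 3.64·(1.787247 + 4.124099 + 0.003461) = 3.64·5.914807 = 21.529897 m
RSR: p² = 2 + d² − 2cos(α−β) + 2d(sin β − sin α) = 42.921892; p = √p² = 6.551480; φ = atan2(cos α − cos β, d − sin α + sin β) = -0.146263 rad; t = (α − φ) mod 2π = 4.875846 rad, q = (φ − β) mod 2π = 5.899817 rad → L = 3.64·(4.875846 + 6.551480 + 5.899817) = 3.64·17.327143 = 63.070800 m
LSR: p² = d² − 2 + 2cos(α−β) + 2d(sin α + sin β) = 17.065280; p = √p² = 4.131014; φ = atan2(−cos α − cos β, d + sin α + sin β) − atan2(−2, p) = 0.233647 rad; t = (φ − α) mod 2π = 1.787250 rad, q = (φ − β) mod 2π = 6.279728 rad → L = 3.64·(1.787250 + 4.131014 + 6.279728) = 3.64·12.197992 = 44.400691 m
RSL: p² = d² − 2 + 2cos(α−β) − 2d(sin α + sin β) = 33.119658; p = √p² = 5.754968; φ = atan2(cos α + cos β, d − sin α − sin β) − atan2(2, p) = -0.171383 rad; t = (α − φ) mod 2π = 4.900966 rad, q = (β − φ) mod 2π = 0.408488 rad → L = 3.64·(4.900966 + 5.754968 + 0.408488) = 3.64·11.064422 = 40.274498 m
RLR: c = (6 − d² + 2cos(α−β) + 2d(sin α − sin β))/8 = -4.365236, |c| > 1 → infeasible
LRL: c = (6 − d² + 2cos(α−β) − 2d(sin α − sin β))/8 = -1.126024, |c| > 1 → infeasible
Shortest: LSL with L = 21.529897 m ≈ 21.5299 m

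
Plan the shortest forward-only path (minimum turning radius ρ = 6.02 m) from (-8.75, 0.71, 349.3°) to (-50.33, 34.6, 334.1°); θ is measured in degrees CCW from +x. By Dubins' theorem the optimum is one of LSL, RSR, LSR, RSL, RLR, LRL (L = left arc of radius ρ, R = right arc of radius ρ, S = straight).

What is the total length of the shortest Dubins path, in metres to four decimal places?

88.1794 m

Let ψ = atan2(Δy, Δx) = atan2(33.89, -41.58) = 140.8181° be the start→goal bearing.
Normalize: d = |goal − start| / ρ = 53.641668/6.02 = 8.910576, α = (θ_start − ψ) mod 360° = 208.4819° = 3.638696 rad, β = (θ_goal − ψ) mod 360° = 193.2819° = 3.373406 rad.
Common terms: sin α = -0.476882, cos α = -0.878967, sin β = -0.229743, cos β = -0.973251, cos(α−β) = 0.965016, d² = 79.398365. Work in radians in the unit-radius frame; every candidate has L = ρ·(t + p + q).
LSL: p² = 2 + d² − 2cos(α−β) + 2d(sin α − sin β) = 75.064034; p = √p² = 8.663950; φ = atan2(cos β − cos α, d + sin α − sin β) = -0.010883 rad; t = (φ − α) mod 2π = 2.633607 rad, q = (β − φ) mod 2π = 3.384289 rad → L = 6.02·(2.633607 + 8.663950 + 3.384289) = 6.02·14.681846 = 88.384710 m
RSR: p² = 2 + d² − 2cos(α−β) + 2d(sin β − sin α) = 83.872629; p = √p² = 9.158200; φ = atan2(cos α − cos β, d − sin α + sin β) = 0.010295 rad; t = (α − φ) mod 2π = 3.628401 rad, q = (φ − β) mod 2π = 2.920074 rad → L = 6.02·(3.628401 + 9.158200 + 2.920074) = 6.02·15.706675 = 94.554186 m
LSR: p² = d² − 2 + 2cos(α−β) + 2d(sin α + sin β) = 66.735532; p = √p² = 8.169182; φ = atan2(−cos α − cos β, d + sin α + sin β) − atan2(−2, p) = 0.462149 rad; t = (φ − α) mod 2π = 3.106638 rad, q = (φ − β) mod 2π = 3.371928 rad → L = 6.02·(3.106638 + 8.169182 + 3.371928) = 6.02·14.647747 = 88.179438 m
RSL: p² = d² − 2 + 2cos(α−β) − 2d(sin α + sin β) = 91.921263; p = √p² = 9.587558; φ = atan2(cos α + cos β, d − sin α − sin β) − atan2(2, p) = -0.395919 rad; t = (α − φ) mod 2π = 4.034615 rad, q = (β − φ) mod 2π = 3.769325 rad → L = 6.02·(4.034615 + 9.587558 + 3.769325) = 6.02·17.391499 = 104.696822 m
RLR: c = (6 − d² + 2cos(α−β) + 2d(sin α − sin β))/8 = -9.484079, |c| > 1 → infeasible
LRL: c = (6 − d² + 2cos(α−β) − 2d(sin α − sin β))/8 = -8.383004, |c| > 1 → infeasible
Shortest: LSR with L = 88.179438 m ≈ 88.1794 m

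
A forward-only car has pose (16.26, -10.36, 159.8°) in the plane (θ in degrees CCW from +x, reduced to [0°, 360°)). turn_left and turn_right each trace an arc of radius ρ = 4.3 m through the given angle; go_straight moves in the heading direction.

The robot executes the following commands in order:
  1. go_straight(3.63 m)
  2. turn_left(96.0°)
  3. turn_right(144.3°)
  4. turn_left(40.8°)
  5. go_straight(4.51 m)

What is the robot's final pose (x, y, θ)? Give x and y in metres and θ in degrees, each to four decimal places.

set_pose: (x, y, θ) = (16.2600, -10.3600, 159.8000°), ρ = 4.3
go_straight(3.63): x += 3.63·cos θ, y += 3.63·sin θ → (12.8533, -9.1066, 159.8000°)
turn_left(96.0°): centre at ρ to the left, rotate +96.0° → (7.1999, -12.0873, 255.8000°)
turn_right(144.3°): centre at ρ to the right, rotate −144.3° → (-0.9695, -12.6084, 111.5000°)
turn_left(40.8°): centre at ρ to the left, rotate +40.8° → (-2.9715, -10.3772, 152.3000°)
go_straight(4.51): x += 4.51·cos θ, y += 4.51·sin θ → (-6.9646, -8.2807, 152.3000°)

(-6.9646, -8.2807, 152.3000°)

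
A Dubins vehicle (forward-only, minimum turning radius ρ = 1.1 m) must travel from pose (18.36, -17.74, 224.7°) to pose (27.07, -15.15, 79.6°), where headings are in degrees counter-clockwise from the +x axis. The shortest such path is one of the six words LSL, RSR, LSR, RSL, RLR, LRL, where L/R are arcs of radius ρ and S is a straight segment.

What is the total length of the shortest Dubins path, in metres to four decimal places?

11.8543 m

Let ψ = atan2(Δy, Δx) = atan2(2.59, 8.71) = 16.5603° be the start→goal bearing.
Normalize: d = |goal − start| / ρ = 9.086925/1.1 = 8.260841, α = (θ_start − ψ) mod 360° = 208.1397° = 3.632722 rad, β = (θ_goal − ψ) mod 360° = 63.0397° = 1.100250 rad.
Common terms: sin α = -0.471622, cos α = -0.881801, sin β = 0.891321, cos β = 0.453374, cos(α−β) = -0.820152, d² = 68.241488. Work in radians in the unit-radius frame; every candidate has L = ρ·(t + p + q).
LSL: p² = 2 + d² − 2cos(α−β) + 2d(sin α − sin β) = 49.363682; p = √p² = 7.025929; φ = atan2(cos β − cos α, d + sin α − sin β) = 0.191198 rad; t = (φ − α) mod 2π = 2.841661 rad, q = (β − φ) mod 2π = 0.909052 rad → L = 1.1·(2.841661 + 7.025929 + 0.909052) = 1.1·10.776642 = 11.854306 m
RSR: p² = 2 + d² − 2cos(α−β) + 2d(sin β − sin α) = 94.399901; p = √p² = 9.715961; φ = atan2(cos α − cos β, d − sin α + sin β) = -0.137857 rad; t = (α − φ) mod 2π = 3.770579 rad, q = (φ − β) mod 2π = 5.045079 rad → L = 1.1·(3.770579 + 9.715961 + 5.045079) = 1.1·18.531619 = 20.384781 m
LSR: p² = d² − 2 + 2cos(α−β) + 2d(sin α + sin β) = 71.535303; p = √p² = 8.457855; φ = atan2(−cos α − cos β, d + sin α + sin β) − atan2(−2, p) = 0.281516 rad; t = (φ − α) mod 2π = 2.931979 rad, q = (φ − β) mod 2π = 5.464452 rad → L = 1.1·(2.931979 + 8.457855 + 5.464452) = 1.1·16.854286 = 18.539714 m
RSL: p² = d² − 2 + 2cos(α−β) − 2d(sin α + sin β) = 57.667064; p = √p² = 7.593883; φ = atan2(cos α + cos β, d − sin α − sin β) − atan2(2, p) = -0.312106 rad; t = (α − φ) mod 2π = 3.944828 rad, q = (β − φ) mod 2π = 1.412356 rad → L = 1.1·(3.944828 + 7.593883 + 1.412356) = 1.1·12.951067 = 14.246174 m
RLR: c = (6 − d² + 2cos(α−β) + 2d(sin α − sin β))/8 = -10.799988, |c| > 1 → infeasible
LRL: c = (6 − d² + 2cos(α−β) − 2d(sin α − sin β))/8 = -5.170460, |c| > 1 → infeasible
Shortest: LSL with L = 11.854306 m ≈ 11.8543 m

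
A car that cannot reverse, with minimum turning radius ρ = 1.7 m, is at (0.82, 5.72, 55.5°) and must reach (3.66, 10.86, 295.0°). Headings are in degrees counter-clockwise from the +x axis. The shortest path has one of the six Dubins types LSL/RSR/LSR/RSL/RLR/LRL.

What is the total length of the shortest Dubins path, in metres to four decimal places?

Let ψ = atan2(Δy, Δx) = atan2(5.14, 2.84) = 61.0781° be the start→goal bearing.
Normalize: d = |goal − start| / ρ = 5.872410/1.7 = 3.454359, α = (θ_start − ψ) mod 360° = 354.4219° = 6.185830 rad, β = (θ_goal − ψ) mod 360° = 233.9219° = 4.082708 rad.
Common terms: sin α = -0.097202, cos α = 0.995265, sin β = -0.808215, cos β = -0.588887, cos(α−β) = -0.507538, d² = 11.932595. Work in radians in the unit-radius frame; every candidate has L = ρ·(t + p + q).
LSL: p² = 2 + d² − 2cos(α−β) + 2d(sin α − sin β) = 19.859863; p = √p² = 4.456441; φ = atan2(cos β − cos α, d + sin α − sin β) = -0.363422 rad; t = (φ − α) mod 2π = 6.017119 rad, q = (β − φ) mod 2π = 4.446130 rad → L = 1.7·(6.017119 + 4.456441 + 4.446130) = 1.7·14.919689 = 25.363472 m
RSR: p² = 2 + d² − 2cos(α−β) + 2d(sin β − sin α) = 10.035481; p = √p² = 3.167883; φ = atan2(cos α − cos β, d − sin α + sin β) = 0.523675 rad; t = (α − φ) mod 2π = 5.662154 rad, q = (φ − β) mod 2π = 2.724153 rad → L = 1.7·(5.662154 + 3.167883 + 2.724153) = 1.7·11.554190 = 19.642123 m
LSR: p² = d² − 2 + 2cos(α−β) + 2d(sin α + sin β) = 2.662246; p = √p² = 1.631639; φ = atan2(−cos α − cos β, d + sin α + sin β) − atan2(−2, p) = 0.728384 rad; t = (φ − α) mod 2π = 0.825740 rad, q = (φ − β) mod 2π = 2.928862 rad → L = 1.7·(0.825740 + 1.631639 + 2.928862) = 1.7·5.386240 = 9.156609 m
RSL: p² = d² − 2 + 2cos(α−β) − 2d(sin α + sin β) = 15.172791; p = √p² = 3.895227; φ = atan2(cos α + cos β, d − sin α − sin β) − atan2(2, p) = -0.381407 rad; t = (α − φ) mod 2π = 0.284051 rad, q = (β − φ) mod 2π = 4.464115 rad → L = 1.7·(0.284051 + 3.895227 + 4.464115) = 1.7·8.643392 = 14.693767 m
RLR: c = (6 − d² + 2cos(α−β) + 2d(sin α − sin β))/8 = -0.254435; p = 2π − arccos c = 4.455125 rad; φ = atan2(cos α − cos β, d − sin α + sin β) = 0.523675 rad; t = (α − φ + p/2) mod 2π = 1.606532 rad, q = (α − β − t + p) mod 2π = 4.951716 rad → L = 1.7·(1.606532 + 4.455125 + 4.951716) = 1.7·11.013373 = 18.722733 m
LRL: c = (6 − d² + 2cos(α−β) − 2d(sin α − sin β))/8 = -1.482483, |c| > 1 → infeasible
Shortest: LSR with L = 9.156609 m ≈ 9.1566 m

9.1566 m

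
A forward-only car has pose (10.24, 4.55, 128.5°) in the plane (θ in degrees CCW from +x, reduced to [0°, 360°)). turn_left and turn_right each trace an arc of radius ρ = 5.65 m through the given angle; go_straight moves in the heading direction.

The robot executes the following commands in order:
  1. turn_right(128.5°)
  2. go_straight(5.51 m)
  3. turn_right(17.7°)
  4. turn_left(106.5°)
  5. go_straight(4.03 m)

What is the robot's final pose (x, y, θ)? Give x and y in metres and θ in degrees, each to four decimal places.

set_pose: (x, y, θ) = (10.2400, 4.5500, 128.5000°), ρ = 5.65
turn_right(128.5°): centre at ρ to the right, rotate −128.5° → (14.6617, 13.7172, 0.0000°)
go_straight(5.51): x += 5.51·cos θ, y += 5.51·sin θ → (20.1717, 13.7172, 0.0000°)
turn_right(17.7°): centre at ρ to the right, rotate −17.7° → (21.8895, 13.4497, -17.7000° ≡ 342.3000°)
turn_left(106.5°): centre at ρ to the left, rotate +106.5° → (29.2561, 18.7140, 448.8000° ≡ 88.8000°)
go_straight(4.03): x += 4.03·cos θ, y += 4.03·sin θ → (29.3405, 22.7431, 88.8000°)

(29.3405, 22.7431, 88.8000°)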